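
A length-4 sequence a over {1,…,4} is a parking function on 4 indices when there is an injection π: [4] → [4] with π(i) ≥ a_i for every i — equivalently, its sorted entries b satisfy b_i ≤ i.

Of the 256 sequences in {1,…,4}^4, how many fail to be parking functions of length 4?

|PF| = (5−4)·5^(4−1) = 1×125 = 125 [KW]
Example (4,1,4,3) → sorted (1,3,4,4): b_2=3>2, not a PF.
So 256 − 125 = 131 fail.

131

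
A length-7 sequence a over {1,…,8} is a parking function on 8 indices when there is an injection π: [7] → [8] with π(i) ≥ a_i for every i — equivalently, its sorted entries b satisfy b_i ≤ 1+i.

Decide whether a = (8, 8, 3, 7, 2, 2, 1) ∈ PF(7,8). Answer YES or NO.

NO

Order a: b = (1, 2, 2, 3, 7, 8, 8).
  b_1=1 ≤ 2
  b_2=2 ≤ 3
  b_3=2 ≤ 4
  b_4=3 ≤ 5
  b_5=7 > 6
  fails at i=5 ⇒ NO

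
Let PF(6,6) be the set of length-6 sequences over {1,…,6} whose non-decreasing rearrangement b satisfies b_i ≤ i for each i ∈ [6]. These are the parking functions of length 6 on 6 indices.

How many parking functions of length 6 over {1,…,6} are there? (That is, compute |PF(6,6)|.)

16807

#PF = (6−6+1)·(6+1)^(6−1) = 1 · 16807 = 16807 [KW]
One tuple (5,1,3,1,3,1) → sorted (1,1,1,3,3,5): b_i ≤ i ∀i, a PF.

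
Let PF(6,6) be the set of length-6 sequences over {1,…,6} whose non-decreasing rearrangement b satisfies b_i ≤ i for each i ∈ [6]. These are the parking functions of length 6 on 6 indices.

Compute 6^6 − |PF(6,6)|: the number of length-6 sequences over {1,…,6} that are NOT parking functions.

29849

Count = (6−6+1)·(6+1)^(6−1) = 1·16807 = 16807
Check (5,5,4,5,5,3) → sorted (3,4,5,5,5,5): b_1=3>1, not a PF.
So 46656 − 16807 = 29849 fail.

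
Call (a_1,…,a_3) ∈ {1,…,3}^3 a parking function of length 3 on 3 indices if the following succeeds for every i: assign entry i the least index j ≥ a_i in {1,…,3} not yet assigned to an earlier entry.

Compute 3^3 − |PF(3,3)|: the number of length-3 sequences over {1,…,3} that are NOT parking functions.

|PF| = (4−3)·4^(3−1) = 1×16 = 16
One tuple (2,2,2) → sorted (2,2,2): b_1=2>1, not a PF.
So 27 − 16 = 11 fail.

11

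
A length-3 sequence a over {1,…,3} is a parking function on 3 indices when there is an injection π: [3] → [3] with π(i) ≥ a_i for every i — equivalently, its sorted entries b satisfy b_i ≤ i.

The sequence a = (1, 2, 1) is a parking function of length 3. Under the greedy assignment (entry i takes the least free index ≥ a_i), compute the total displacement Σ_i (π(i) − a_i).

2

Σπ = 6 ({1..3} each once); Σa = 1+2+1 = 4; disp = 6−4 = 2.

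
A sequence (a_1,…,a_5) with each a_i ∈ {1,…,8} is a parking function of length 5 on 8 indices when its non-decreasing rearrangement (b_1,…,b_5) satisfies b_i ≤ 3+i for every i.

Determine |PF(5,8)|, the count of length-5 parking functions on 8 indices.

26244

Count = 4·9^4 = 4·6561 = 26244
E.g. (2,2,5,5,1) → sorted (1,2,2,5,5): b_i ≤ 3+i ∀i, a PF.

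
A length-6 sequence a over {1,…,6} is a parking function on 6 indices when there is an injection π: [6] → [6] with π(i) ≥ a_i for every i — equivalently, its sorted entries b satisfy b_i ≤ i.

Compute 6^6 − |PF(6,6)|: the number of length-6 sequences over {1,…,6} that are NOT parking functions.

29849

|PF(6,6)| = 1·7^5 = 1·16807 = 16807 [KW]
One tuple (4,3,6,4,5,6) → sorted (3,4,4,5,6,6): b_1=3>1, not a PF.
6^6 − 16807 = 46656 − 16807 = 29849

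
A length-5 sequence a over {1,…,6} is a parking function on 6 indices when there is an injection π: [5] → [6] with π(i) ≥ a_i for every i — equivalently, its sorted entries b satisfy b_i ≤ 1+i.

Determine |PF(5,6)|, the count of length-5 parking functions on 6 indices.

#PF = (7−5)·7^(5−1) = 2 · 2401 = 4802 (Konheim–Weiss)
Check (6,1,5,3,2) → sorted (1,2,3,5,6): b_i ≤ 1+i ∀i, a PF.

4802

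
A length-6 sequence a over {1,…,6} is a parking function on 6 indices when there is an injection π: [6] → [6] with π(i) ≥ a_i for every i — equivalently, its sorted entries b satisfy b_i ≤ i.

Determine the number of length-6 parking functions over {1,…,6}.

16807

|PF| = (6−6+1)·(6+1)^(6−1) = 1·16807 = 16807 (Konheim–Weiss)
Example (5,2,4,4,1,2) → sorted (1,2,2,4,4,5): b_i ≤ i ∀i, a PF.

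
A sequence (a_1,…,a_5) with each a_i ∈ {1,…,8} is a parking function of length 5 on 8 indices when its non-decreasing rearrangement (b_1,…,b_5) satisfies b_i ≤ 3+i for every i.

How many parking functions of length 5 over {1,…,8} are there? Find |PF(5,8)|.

26244

#PF = (8+1−5)·(8+1)^{5−1} = 4·6561 = 26244 [KW]
Example (1,5,5,1,8) → sorted (1,1,5,5,8): b_i ≤ 3+i ∀i, a PF.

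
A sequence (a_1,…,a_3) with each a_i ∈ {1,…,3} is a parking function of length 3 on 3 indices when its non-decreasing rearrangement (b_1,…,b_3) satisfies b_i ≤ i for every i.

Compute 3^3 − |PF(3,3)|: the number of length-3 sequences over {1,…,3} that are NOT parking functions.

11

|PF(3,3)| = (3+1−3)·(3+1)^{3−1} = 1 · 16 = 16
Check (3,3,2) → sorted (2,3,3): b_1=2>1, not a PF.
Total 27; non-PF = 27−16 = 11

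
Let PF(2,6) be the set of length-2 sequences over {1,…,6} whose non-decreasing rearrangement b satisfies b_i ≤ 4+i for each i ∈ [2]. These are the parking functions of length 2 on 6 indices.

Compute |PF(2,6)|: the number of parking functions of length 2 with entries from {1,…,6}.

35

Count = (7−2)·7^(2−1) = 5×7 = 35 (Pollak)
Example (5,3) → sorted (3,5): b_i ≤ 4+i ∀i, a PF.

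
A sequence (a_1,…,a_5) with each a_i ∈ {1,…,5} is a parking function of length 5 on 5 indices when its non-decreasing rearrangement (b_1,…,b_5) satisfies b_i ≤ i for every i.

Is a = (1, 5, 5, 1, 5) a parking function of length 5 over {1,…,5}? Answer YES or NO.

NO

Sorted: b = (1, 1, 5, 5, 5).
  b_1=1 ≤ 1
  b_2=1 ≤ 2
  b_3=5 > 3
  fails at i=3 ⇒ NO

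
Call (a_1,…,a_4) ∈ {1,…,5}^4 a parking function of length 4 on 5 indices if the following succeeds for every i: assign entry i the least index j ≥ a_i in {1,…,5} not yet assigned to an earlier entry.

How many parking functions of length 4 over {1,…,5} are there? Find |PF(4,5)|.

#PF = (5+1−4)·(5+1)^{4−1} = 2·216 = 432 (Konheim–Weiss)
E.g. (1,1,4,2) → sorted (1,1,2,4): b_i ≤ 1+i ∀i, a PF.

432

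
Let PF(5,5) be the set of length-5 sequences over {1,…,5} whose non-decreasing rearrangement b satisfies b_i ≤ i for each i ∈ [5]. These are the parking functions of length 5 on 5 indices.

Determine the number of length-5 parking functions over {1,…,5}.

1296

|PF| = (5−5+1)·(5+1)^(5−1) = 1×1296 = 1296 [KW]
One tuple (1,1,2,4,3) → sorted (1,1,2,3,4): b_i ≤ i ∀i, a PF.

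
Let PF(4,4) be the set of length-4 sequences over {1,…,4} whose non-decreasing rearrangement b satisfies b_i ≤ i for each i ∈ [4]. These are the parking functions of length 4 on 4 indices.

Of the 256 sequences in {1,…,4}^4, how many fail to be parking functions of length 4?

#PF = (4+1−4)·(4+1)^{4−1} = 1 · 125 = 125 [KW]
Check (4,2,3,2) → sorted (2,2,3,4): b_1=2>1, not a PF.
So 256 − 125 = 131 fail.

131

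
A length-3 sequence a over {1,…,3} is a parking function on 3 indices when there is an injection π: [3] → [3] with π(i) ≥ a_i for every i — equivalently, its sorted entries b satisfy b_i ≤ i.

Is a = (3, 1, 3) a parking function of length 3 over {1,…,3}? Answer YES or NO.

Order a: b = (1, 3, 3).
  b_1=1 ≤ 1
  b_2=3 > 2
  fails at i=2 ⇒ NO

NO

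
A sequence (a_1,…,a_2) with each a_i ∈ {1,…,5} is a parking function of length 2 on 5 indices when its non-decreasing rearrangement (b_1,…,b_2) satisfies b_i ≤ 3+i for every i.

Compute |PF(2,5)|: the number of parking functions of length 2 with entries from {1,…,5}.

Count = 4·6^1 = 4·6 = 24
E.g. (3,1) → sorted (1,3): b_i ≤ 3+i ∀i, a PF.

24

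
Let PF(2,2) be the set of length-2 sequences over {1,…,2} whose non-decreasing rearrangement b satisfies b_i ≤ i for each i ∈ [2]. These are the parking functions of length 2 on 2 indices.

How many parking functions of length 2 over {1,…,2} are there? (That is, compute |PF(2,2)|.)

3

Count = (3−2)·3^(2−1) = 1 · 3 = 3 [KW]
One tuple (1,2) → sorted (1,2): b_i ≤ i ∀i, a PF.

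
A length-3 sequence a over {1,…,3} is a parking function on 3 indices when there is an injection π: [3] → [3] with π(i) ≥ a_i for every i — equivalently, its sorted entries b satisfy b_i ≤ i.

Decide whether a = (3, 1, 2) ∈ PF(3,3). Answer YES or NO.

Sorted: b = (1, 2, 3).
  b_1=1 ≤ 1
  b_2=2 ≤ 2
  b_3=3 ≤ 3
All bounds hold ⇒ YES

YES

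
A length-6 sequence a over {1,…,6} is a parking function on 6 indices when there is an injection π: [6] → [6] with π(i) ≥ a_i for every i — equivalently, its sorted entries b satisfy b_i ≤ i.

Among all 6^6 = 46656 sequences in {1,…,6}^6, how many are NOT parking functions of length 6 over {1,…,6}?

29849

|PF| = (7−6)·7^(6−1) = 1×16807 = 16807 [KW]
Check (4,4,4,2,6,2) → sorted (2,2,4,4,4,6): b_1=2>1, not a PF.
Total 46656; non-PF = 46656−16807 = 29849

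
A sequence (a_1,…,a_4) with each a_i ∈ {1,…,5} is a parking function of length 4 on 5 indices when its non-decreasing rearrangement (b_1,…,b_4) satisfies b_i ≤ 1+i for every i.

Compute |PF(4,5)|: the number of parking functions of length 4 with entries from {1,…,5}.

|PF(4,5)| = (5−4+1)·(5+1)^(4−1) = 2 · 216 = 432 [KW]
One tuple (2,5,2,3) → sorted (2,2,3,5): b_i ≤ 1+i ∀i, a PF.

432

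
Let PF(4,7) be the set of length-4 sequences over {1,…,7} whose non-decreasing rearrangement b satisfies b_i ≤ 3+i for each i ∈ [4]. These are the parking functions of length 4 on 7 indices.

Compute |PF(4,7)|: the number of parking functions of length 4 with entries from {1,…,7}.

2048

Count = (7+1−4)·(7+1)^{4−1} = 4×512 = 2048 [KW]
E.g. (5,2,6,7) → sorted (2,5,6,7): b_i ≤ 3+i ∀i, a PF.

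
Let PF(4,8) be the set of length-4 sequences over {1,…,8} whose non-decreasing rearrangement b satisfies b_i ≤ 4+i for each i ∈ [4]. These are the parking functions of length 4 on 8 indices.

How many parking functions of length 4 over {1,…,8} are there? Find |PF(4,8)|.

3645

|PF(4,8)| = (8+1−4)·(8+1)^{4−1} = 5 · 729 = 3645 (Konheim–Weiss)
E.g. (4,3,3,1) → sorted (1,3,3,4): b_i ≤ 4+i ∀i, a PF.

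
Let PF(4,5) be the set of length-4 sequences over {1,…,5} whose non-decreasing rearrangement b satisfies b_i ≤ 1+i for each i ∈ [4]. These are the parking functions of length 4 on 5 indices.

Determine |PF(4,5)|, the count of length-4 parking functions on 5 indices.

Count = 2·6^3 = 2 · 216 = 432
E.g. (1,2,4,2) → sorted (1,2,2,4): b_i ≤ 1+i ∀i, a PF.

432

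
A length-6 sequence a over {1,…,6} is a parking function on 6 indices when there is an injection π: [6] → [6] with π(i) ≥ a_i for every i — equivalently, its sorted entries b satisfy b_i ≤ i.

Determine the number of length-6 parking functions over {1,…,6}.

|PF| = 1·7^5 = 1·16807 = 16807 (Pollak)
Check (4,6,1,4,1,2) → sorted (1,1,2,4,4,6): b_i ≤ i ∀i, a PF.

16807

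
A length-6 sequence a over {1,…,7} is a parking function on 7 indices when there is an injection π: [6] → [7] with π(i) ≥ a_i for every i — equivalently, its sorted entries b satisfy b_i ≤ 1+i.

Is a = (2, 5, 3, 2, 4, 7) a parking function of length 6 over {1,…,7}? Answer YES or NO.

YES

Order a: b = (2, 2, 3, 4, 5, 7).
  b_1=2 ≤ 2
  b_2=2 ≤ 3
  b_3=3 ≤ 4
  b_4=4 ≤ 5
  b_5=5 ≤ 6
  b_6=7 ≤ 7
All bounds hold ⇒ YES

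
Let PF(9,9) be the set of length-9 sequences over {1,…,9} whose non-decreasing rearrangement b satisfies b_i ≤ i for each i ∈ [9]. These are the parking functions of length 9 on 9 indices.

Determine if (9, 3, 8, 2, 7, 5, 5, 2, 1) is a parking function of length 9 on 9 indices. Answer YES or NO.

Order a: b = (1, 2, 2, 3, 5, 5, 7, 8, 9).
  b_1=1 ≤ 1
  b_2=2 ≤ 2
  b_3=2 ≤ 3
  b_4=3 ≤ 4
  b_5=5 ≤ 5
  b_6=5 ≤ 6
  b_7=7 ≤ 7
  b_8=8 ≤ 8
  b_9=9 ≤ 9
All bounds hold ⇒ YES

YES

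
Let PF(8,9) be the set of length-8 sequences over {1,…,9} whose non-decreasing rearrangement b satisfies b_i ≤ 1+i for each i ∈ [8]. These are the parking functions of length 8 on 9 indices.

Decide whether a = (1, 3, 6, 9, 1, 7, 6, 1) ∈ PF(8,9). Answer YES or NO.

YES

Order a: b = (1, 1, 1, 3, 6, 6, 7, 9).
  b_1=1 ≤ 2
  b_2=1 ≤ 3
  b_3=1 ≤ 4
  b_4=3 ≤ 5
  b_5=6 ≤ 6
  b_6=6 ≤ 7
  b_7=7 ≤ 8
  b_8=9 ≤ 9
All bounds hold ⇒ YES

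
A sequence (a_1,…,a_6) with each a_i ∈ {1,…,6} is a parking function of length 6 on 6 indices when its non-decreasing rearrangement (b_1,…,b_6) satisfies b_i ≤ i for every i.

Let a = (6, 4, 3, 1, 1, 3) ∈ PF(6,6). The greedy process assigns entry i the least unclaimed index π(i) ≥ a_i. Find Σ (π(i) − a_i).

Σπ(i) = 1+…+6 = 21; Σa = 6+4+3+1+1+3 = 18; disp = 21−18 = 3.

3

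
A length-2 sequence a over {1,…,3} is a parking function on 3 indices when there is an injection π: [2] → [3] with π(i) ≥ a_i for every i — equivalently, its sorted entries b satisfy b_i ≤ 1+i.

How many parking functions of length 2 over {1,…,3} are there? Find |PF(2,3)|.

8

Count = (3−2+1)·(3+1)^(2−1) = 2·4 = 8 (Konheim–Weiss)
Example (3,2) → sorted (2,3): b_i ≤ 1+i ∀i, a PF.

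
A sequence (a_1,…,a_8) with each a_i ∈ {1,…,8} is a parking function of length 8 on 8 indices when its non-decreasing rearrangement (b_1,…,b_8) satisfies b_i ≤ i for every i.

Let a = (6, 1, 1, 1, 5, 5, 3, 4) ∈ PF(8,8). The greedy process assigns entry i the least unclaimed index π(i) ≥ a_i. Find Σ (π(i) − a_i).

Σπ = 36 ({1..8} each once); Σa = 6+1+1+1+5+5+3+4 = 26; disp = 36−26 = 10.

10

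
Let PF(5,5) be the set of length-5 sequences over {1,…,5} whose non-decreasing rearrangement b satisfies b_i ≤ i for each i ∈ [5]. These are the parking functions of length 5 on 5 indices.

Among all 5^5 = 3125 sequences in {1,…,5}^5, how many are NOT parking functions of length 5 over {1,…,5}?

1829

|PF| = 1·6^4 = 1 · 1296 = 1296
Example (2,3,5,5,5) → sorted (2,3,5,5,5): b_1=2>1, not a PF.
Total 3125; non-PF = 3125−1296 = 1829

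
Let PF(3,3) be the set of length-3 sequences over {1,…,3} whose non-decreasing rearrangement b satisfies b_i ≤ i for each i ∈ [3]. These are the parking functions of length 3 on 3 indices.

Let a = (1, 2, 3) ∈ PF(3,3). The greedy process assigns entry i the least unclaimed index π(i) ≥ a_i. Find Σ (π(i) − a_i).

Σπ = 6 ({1..3} each once); Σa = 1+2+3 = 6; disp = 6−6 = 0.

0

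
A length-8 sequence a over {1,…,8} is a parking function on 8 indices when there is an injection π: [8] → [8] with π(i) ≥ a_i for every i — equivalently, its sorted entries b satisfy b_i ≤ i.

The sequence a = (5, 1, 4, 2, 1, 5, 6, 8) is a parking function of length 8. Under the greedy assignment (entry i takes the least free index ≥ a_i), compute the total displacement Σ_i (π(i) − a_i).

Σπ(i) = 1+…+8 = 36; Σa = 5+1+4+2+1+5+6+8 = 32; disp = 36−32 = 4.

4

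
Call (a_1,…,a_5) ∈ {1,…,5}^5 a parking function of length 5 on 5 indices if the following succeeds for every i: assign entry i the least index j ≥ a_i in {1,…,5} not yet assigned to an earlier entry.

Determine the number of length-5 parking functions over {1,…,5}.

#PF = (6−5)·6^(5−1) = 1·1296 = 1296 [KW]
Check (3,3,2,1,5) → sorted (1,2,3,3,5): b_i ≤ i ∀i, a PF.

1296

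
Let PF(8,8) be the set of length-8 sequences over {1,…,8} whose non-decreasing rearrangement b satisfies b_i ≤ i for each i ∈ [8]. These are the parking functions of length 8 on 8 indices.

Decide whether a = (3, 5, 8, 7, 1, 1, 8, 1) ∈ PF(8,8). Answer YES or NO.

NO

Rearranged: b = (1, 1, 1, 3, 5, 7, 8, 8).
  b_1=1 ≤ 1
  b_2=1 ≤ 2
  b_3=1 ≤ 3
  b_4=3 ≤ 4
  b_5=5 ≤ 5
  b_6=7 > 6
  fails at i=6 ⇒ NO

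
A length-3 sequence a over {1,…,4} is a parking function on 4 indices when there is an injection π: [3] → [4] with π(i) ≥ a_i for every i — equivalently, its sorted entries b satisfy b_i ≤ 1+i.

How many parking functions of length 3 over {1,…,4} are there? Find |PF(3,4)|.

50

#PF = (5−3)·5^(3−1) = 2 · 25 = 50
One tuple (1,2,1) → sorted (1,1,2): b_i ≤ 1+i ∀i, a PF.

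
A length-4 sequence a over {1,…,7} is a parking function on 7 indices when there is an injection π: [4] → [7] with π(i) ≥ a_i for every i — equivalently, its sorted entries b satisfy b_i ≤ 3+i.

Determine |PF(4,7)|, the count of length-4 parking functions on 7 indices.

2048

|PF| = (8−4)·8^(4−1) = 4·512 = 2048 (Pollak)
Example (1,7,2,2) → sorted (1,2,2,7): b_i ≤ 3+i ∀i, a PF.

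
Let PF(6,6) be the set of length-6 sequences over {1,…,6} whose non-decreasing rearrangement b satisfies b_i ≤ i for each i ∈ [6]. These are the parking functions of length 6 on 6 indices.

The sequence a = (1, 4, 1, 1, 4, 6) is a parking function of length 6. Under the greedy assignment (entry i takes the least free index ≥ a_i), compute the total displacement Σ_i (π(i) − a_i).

Σπ = 21 ({1..6} each once); Σa = 1+4+1+1+4+6 = 17; disp = 21−17 = 4.

4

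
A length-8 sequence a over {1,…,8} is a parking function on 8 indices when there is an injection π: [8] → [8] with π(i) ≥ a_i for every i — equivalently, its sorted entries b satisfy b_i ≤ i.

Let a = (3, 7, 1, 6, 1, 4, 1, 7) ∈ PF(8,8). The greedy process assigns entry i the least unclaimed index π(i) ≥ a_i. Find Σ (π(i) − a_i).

6

Σπ(i) = 1+…+8 = 36; Σa = 3+7+1+6+1+4+1+7 = 30; disp = 36−30 = 6.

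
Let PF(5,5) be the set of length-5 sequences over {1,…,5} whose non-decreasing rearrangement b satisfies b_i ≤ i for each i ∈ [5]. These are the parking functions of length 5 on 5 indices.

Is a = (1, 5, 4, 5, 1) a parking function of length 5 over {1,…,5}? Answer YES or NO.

NO

Order a: b = (1, 1, 4, 5, 5).
  b_1=1 ≤ 1
  b_2=1 ≤ 2
  b_3=4 > 3
  fails at i=3 ⇒ NO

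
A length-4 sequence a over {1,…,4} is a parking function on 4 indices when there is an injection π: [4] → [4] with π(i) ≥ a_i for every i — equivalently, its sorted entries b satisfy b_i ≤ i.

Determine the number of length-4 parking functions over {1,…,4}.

|PF(4,4)| = (5−4)·5^(4−1) = 1·125 = 125 (Pollak)
Check (1,2,4,2) → sorted (1,2,2,4): b_i ≤ i ∀i, a PF.

125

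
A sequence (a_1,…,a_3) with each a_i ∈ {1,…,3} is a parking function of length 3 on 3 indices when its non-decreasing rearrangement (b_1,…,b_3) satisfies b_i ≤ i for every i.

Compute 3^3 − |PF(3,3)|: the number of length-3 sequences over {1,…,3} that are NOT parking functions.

Count = (3−3+1)·(3+1)^(3−1) = 1×16 = 16 [KW]
Example (3,3,3) → sorted (3,3,3): b_1=3>1, not a PF.
So 27 − 16 = 11 fail.

11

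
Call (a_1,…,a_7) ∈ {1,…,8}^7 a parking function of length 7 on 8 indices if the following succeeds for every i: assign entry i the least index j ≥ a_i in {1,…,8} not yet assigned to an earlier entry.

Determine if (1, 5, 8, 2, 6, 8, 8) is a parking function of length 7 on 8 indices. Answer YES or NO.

NO

Sorted: b = (1, 2, 5, 6, 8, 8, 8).
  b_1=1 ≤ 2
  b_2=2 ≤ 3
  b_3=5 > 4
  fails at i=3 ⇒ NO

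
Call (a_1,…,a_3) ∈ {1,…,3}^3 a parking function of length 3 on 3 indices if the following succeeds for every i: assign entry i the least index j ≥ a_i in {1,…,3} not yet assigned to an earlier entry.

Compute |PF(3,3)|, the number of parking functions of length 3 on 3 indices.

16

|PF| = 1·4^2 = 1 · 16 = 16 (Pollak)
Check (1,2,3) → sorted (1,2,3): b_i ≤ i ∀i, a PF.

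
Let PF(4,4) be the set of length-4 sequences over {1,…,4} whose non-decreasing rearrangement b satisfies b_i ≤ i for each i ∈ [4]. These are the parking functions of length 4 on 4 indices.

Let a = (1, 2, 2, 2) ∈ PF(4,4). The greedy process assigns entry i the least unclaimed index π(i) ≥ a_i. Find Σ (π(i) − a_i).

Σπ = 10 ({1..4} each once); Σa = 1+2+2+2 = 7; disp = 10−7 = 3.

3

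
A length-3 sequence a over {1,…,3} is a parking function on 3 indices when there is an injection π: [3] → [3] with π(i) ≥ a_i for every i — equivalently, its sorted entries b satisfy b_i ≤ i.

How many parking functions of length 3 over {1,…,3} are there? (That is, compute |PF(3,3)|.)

#PF = (4−3)·4^(3−1) = 1 · 16 = 16 (Konheim–Weiss)
One tuple (2,3,1) → sorted (1,2,3): b_i ≤ i ∀i, a PF.

16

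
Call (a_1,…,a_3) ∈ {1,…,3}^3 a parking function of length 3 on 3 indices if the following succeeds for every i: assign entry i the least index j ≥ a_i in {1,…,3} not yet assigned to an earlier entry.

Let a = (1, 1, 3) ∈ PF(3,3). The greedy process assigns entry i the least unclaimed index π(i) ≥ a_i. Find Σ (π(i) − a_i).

1

Σπ = 3·4/2 = 6 (π permutes [3]); Σa = 1+1+3 = 5; disp = 6−5 = 1.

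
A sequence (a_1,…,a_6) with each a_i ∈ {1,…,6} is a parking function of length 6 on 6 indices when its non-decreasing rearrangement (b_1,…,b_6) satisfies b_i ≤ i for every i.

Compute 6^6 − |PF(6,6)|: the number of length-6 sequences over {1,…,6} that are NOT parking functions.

#PF = 1·7^5 = 1·16807 = 16807 (Pollak)
E.g. (5,5,4,5,6,5) → sorted (4,5,5,5,5,6): b_1=4>1, not a PF.
So 46656 − 16807 = 29849 fail.

29849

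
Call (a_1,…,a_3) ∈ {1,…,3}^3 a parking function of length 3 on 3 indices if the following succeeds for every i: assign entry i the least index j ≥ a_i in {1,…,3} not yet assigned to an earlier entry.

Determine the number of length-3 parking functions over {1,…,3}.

|PF| = (3+1−3)·(3+1)^{3−1} = 1 · 16 = 16 [KW]
Example (1,2,3) → sorted (1,2,3): b_i ≤ i ∀i, a PF.

16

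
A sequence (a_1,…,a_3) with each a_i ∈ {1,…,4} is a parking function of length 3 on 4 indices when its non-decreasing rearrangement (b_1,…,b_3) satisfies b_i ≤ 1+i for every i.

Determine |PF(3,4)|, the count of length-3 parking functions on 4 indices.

50

|PF| = (4−3+1)·(4+1)^(3−1) = 2 · 25 = 50 (Pollak)
E.g. (1,1,3) → sorted (1,1,3): b_i ≤ 1+i ∀i, a PF.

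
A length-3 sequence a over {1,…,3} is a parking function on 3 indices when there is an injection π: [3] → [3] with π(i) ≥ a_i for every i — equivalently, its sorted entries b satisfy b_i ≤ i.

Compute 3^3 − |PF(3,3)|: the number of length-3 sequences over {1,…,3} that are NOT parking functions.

11

|PF(3,3)| = (4−3)·4^(3−1) = 1 · 16 = 16 (Konheim–Weiss)
One tuple (3,3,3) → sorted (3,3,3): b_1=3>1, not a PF.
So 27 − 16 = 11 fail.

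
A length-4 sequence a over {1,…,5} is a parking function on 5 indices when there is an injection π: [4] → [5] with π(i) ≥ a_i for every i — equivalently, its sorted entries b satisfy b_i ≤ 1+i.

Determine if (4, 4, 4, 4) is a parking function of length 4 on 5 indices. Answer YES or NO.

NO

Rearranged: b = (4, 4, 4, 4).
  b_1=4 > 2
  fails at i=1 ⇒ NO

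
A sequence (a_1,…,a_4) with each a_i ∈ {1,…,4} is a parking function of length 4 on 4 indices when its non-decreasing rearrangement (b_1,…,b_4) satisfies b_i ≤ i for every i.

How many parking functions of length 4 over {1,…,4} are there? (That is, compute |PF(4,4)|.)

|PF(4,4)| = 1·5^3 = 1·125 = 125 (Konheim–Weiss)
One tuple (3,4,2,1) → sorted (1,2,3,4): b_i ≤ i ∀i, a PF.

125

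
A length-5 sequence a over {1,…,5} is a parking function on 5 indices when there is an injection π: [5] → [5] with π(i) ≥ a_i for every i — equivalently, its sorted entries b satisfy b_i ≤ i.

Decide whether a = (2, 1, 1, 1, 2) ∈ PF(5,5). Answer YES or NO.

Rearranged: b = (1, 1, 1, 2, 2).
  b_1=1 ≤ 1
  b_2=1 ≤ 2
  b_3=1 ≤ 3
  b_4=2 ≤ 4
  b_5=2 ≤ 5
All bounds hold ⇒ YES

YES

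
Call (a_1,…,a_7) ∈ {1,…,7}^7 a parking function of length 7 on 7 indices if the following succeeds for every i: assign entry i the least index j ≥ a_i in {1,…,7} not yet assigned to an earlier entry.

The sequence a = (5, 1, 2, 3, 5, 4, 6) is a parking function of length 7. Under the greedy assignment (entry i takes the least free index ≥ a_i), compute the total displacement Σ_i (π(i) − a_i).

2

Σπ = 28 ({1..7} each once); Σa = 5+1+2+3+5+4+6 = 26; disp = 28−26 = 2.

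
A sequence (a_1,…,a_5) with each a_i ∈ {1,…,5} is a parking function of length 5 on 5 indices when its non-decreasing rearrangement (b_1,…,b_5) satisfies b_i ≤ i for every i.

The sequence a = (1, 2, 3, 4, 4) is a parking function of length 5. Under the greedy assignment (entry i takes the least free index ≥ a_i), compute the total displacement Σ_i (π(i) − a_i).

Σπ = 5·6/2 = 15 (π permutes [5]); Σa = 1+2+3+4+4 = 14; disp = 15−14 = 1.

1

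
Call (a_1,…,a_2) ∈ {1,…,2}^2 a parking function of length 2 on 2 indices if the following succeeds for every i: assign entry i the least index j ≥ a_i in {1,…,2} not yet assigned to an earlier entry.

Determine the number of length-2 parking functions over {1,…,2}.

3

|PF| = (2+1−2)·(2+1)^{2−1} = 1·3 = 3 (Konheim–Weiss)
Check (1,2) → sorted (1,2): b_i ≤ i ∀i, a PF.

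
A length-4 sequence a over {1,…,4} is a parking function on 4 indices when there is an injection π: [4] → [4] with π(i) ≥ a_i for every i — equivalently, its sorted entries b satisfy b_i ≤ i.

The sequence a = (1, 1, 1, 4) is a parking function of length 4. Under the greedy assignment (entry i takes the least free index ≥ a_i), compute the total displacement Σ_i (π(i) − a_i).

Σπ = 4·5/2 = 10 (π permutes [4]); Σa = 1+1+1+4 = 7; disp = 10−7 = 3.

3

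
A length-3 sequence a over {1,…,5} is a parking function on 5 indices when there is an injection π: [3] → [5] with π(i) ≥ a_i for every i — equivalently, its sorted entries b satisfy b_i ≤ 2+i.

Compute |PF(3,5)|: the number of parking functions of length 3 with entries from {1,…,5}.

Count = 3·6^2 = 3·36 = 108 [KW]
Example (4,4,2) → sorted (2,4,4): b_i ≤ 2+i ∀i, a PF.

108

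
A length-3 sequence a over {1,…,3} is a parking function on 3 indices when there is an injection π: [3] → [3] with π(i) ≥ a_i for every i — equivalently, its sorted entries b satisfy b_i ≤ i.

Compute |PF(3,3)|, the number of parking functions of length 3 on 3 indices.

16

|PF| = (3−3+1)·(3+1)^(3−1) = 1·16 = 16
E.g. (1,1,2) → sorted (1,1,2): b_i ≤ i ∀i, a PF.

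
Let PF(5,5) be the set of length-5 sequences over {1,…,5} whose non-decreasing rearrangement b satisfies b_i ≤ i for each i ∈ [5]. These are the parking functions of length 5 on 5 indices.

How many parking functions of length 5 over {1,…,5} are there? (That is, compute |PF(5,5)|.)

1296

Count = (5−5+1)·(5+1)^(5−1) = 1×1296 = 1296 (Pollak)
E.g. (4,1,3,2,3) → sorted (1,2,3,3,4): b_i ≤ i ∀i, a PF.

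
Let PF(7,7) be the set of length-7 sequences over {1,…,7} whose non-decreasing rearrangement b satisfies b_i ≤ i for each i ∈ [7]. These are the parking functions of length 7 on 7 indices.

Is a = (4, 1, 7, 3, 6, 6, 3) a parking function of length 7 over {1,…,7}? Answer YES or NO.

NO

Sorted: b = (1, 3, 3, 4, 6, 6, 7).
  b_1=1 ≤ 1
  b_2=3 > 2
  fails at i=2 ⇒ NO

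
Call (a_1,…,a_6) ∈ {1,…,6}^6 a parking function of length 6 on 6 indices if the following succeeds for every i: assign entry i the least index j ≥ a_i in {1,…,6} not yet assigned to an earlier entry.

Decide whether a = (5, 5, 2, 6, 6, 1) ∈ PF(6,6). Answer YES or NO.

Sorted: b = (1, 2, 5, 5, 6, 6).
  b_1=1 ≤ 1
  b_2=2 ≤ 2
  b_3=5 > 3
  fails at i=3 ⇒ NO

NO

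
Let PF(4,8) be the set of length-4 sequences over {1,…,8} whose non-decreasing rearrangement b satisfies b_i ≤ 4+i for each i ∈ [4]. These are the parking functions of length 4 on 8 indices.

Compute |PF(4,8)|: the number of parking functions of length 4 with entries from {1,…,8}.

|PF(4,8)| = (8−4+1)·(8+1)^(4−1) = 5×729 = 3645 [KW]
Check (3,7,7,3) → sorted (3,3,7,7): b_i ≤ 4+i ∀i, a PF.

3645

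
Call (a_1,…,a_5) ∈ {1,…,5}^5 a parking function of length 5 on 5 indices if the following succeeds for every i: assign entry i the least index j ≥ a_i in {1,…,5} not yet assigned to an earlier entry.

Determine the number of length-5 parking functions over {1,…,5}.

|PF(5,5)| = (5+1−5)·(5+1)^{5−1} = 1 · 1296 = 1296 (Konheim–Weiss)
E.g. (4,1,5,3,2) → sorted (1,2,3,4,5): b_i ≤ i ∀i, a PF.

1296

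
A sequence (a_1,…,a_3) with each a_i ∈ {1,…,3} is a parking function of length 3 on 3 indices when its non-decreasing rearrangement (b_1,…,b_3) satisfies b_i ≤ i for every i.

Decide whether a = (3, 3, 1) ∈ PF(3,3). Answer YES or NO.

NO

Order a: b = (1, 3, 3).
  b_1=1 ≤ 1
  b_2=3 > 2
  fails at i=2 ⇒ NO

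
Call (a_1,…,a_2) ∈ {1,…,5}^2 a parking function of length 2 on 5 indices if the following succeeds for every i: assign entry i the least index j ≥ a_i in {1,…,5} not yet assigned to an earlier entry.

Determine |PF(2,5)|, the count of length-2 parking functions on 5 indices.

24

|PF(2,5)| = (5+1−2)·(5+1)^{2−1} = 4 · 6 = 24 (Pollak)
Check (2,4) → sorted (2,4): b_i ≤ 3+i ∀i, a PF.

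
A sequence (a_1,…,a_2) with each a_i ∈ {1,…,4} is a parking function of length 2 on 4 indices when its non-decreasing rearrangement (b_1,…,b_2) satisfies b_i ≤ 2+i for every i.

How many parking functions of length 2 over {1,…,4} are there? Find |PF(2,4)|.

15

#PF = (4+1−2)·(4+1)^{2−1} = 3×5 = 15 (Pollak)
One tuple (3,2) → sorted (2,3): b_i ≤ 2+i ∀i, a PF.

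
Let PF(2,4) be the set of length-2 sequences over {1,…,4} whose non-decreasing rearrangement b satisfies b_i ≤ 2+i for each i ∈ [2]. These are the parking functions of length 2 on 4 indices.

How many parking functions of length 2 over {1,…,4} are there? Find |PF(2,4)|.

Count = (4−2+1)·(4+1)^(2−1) = 3×5 = 15 [KW]
Check (3,3) → sorted (3,3): b_i ≤ 2+i ∀i, a PF.

15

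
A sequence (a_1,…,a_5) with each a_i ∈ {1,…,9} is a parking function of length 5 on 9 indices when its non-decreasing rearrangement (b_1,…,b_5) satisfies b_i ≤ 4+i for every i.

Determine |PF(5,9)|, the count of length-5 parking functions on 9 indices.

50000

|PF(5,9)| = (10−5)·10^(5−1) = 5·10000 = 50000 [KW]
One tuple (7,2,9,8,1) → sorted (1,2,7,8,9): b_i ≤ 4+i ∀i, a PF.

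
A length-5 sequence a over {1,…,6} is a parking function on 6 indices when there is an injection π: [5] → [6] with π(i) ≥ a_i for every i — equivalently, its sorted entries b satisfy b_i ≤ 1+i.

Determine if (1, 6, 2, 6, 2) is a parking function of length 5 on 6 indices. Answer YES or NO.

Order a: b = (1, 2, 2, 6, 6).
  b_1=1 ≤ 2
  b_2=2 ≤ 3
  b_3=2 ≤ 4
  b_4=6 > 5
  fails at i=4 ⇒ NO

NO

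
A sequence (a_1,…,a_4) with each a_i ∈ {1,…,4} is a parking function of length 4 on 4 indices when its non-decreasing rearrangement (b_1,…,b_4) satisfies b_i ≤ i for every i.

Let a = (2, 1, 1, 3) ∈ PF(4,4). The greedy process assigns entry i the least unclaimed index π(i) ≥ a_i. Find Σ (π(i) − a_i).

Σπ = 4·5/2 = 10 (π permutes [4]); Σa = 2+1+1+3 = 7; disp = 10−7 = 3.

3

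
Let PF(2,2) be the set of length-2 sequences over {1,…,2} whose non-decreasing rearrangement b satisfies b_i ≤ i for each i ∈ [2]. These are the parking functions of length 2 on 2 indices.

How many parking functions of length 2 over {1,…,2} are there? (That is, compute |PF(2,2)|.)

3

Count = 1·3^1 = 1 · 3 = 3
One tuple (2,1) → sorted (1,2): b_i ≤ i ∀i, a PF.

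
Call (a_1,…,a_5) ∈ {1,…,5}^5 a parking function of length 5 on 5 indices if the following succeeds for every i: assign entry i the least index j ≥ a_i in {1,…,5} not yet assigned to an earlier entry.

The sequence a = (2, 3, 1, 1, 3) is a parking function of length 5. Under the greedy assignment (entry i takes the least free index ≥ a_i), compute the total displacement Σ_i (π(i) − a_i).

Σπ = 15 ({1..5} each once); Σa = 2+3+1+1+3 = 10; disp = 15−10 = 5.

5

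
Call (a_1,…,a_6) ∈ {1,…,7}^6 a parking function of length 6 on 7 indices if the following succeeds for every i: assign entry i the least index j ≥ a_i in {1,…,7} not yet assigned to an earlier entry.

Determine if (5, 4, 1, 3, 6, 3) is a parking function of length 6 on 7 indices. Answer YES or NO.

Order a: b = (1, 3, 3, 4, 5, 6).
  b_1=1 ≤ 2
  b_2=3 ≤ 3
  b_3=3 ≤ 4
  b_4=4 ≤ 5
  b_5=5 ≤ 6
  b_6=6 ≤ 7
All bounds hold ⇒ YES

YES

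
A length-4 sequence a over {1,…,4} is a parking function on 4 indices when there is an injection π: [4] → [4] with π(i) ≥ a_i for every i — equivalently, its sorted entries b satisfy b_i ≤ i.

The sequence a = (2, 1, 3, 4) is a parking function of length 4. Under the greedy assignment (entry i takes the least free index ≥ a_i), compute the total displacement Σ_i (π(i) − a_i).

0

Σπ(i) = 1+…+4 = 10; Σa = 2+1+3+4 = 10; disp = 10−10 = 0.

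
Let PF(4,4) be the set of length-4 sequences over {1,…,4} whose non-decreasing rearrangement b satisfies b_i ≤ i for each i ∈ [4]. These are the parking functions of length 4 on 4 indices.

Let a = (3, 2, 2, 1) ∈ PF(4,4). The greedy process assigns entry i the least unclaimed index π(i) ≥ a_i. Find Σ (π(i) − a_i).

2

Σπ(i) = 1+…+4 = 10; Σa = 3+2+2+1 = 8; disp = 10−8 = 2.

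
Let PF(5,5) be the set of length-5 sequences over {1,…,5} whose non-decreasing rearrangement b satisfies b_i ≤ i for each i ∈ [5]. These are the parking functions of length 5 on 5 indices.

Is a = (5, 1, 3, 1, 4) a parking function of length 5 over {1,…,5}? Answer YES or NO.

Order a: b = (1, 1, 3, 4, 5).
  b_1=1 ≤ 1
  b_2=1 ≤ 2
  b_3=3 ≤ 3
  b_4=4 ≤ 4
  b_5=5 ≤ 5
All bounds hold ⇒ YES

YES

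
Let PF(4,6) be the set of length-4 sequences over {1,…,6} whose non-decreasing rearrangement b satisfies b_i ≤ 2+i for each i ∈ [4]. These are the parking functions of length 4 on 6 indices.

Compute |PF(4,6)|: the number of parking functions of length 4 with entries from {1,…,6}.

|PF(4,6)| = (6−4+1)·(6+1)^(4−1) = 3×343 = 1029
Example (5,2,1,2) → sorted (1,2,2,5): b_i ≤ 2+i ∀i, a PF.

1029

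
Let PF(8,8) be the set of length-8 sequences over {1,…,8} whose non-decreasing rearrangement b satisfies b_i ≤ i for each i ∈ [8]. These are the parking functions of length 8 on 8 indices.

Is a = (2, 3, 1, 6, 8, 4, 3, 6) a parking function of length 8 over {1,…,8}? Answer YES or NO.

YES

Sorted: b = (1, 2, 3, 3, 4, 6, 6, 8).
  b_1=1 ≤ 1
  b_2=2 ≤ 2
  b_3=3 ≤ 3
  b_4=3 ≤ 4
  b_5=4 ≤ 5
  b_6=6 ≤ 6
  b_7=6 ≤ 7
  b_8=8 ≤ 8
All bounds hold ⇒ YES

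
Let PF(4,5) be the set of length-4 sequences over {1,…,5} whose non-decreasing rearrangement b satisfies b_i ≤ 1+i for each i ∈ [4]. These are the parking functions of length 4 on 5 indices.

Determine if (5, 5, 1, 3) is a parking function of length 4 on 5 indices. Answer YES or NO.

Sorted: b = (1, 3, 5, 5).
  b_1=1 ≤ 2
  b_2=3 ≤ 3
  b_3=5 > 4
  fails at i=3 ⇒ NO

NO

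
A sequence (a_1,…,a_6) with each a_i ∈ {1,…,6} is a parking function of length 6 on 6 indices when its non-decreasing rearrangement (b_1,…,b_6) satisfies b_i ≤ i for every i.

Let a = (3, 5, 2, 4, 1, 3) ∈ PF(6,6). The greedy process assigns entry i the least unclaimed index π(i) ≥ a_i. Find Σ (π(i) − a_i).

Σπ = 6·7/2 = 21 (π permutes [6]); Σa = 3+5+2+4+1+3 = 18; disp = 21−18 = 3.

3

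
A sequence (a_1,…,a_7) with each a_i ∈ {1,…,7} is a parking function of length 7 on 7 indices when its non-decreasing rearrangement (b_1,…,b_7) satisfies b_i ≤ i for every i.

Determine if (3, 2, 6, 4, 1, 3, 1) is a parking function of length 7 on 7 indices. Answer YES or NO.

YES

Sorted: b = (1, 1, 2, 3, 3, 4, 6).
  b_1=1 ≤ 1
  b_2=1 ≤ 2
  b_3=2 ≤ 3
  b_4=3 ≤ 4
  b_5=3 ≤ 5
  b_6=4 ≤ 6
  b_7=6 ≤ 7
All bounds hold ⇒ YES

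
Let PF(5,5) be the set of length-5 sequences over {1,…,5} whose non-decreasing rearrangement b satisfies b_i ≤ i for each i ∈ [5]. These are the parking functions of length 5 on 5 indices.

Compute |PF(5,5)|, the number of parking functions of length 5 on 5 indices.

|PF(5,5)| = (5−5+1)·(5+1)^(5−1) = 1·1296 = 1296 (Pollak)
Check (3,4,2,1,4) → sorted (1,2,3,4,4): b_i ≤ i ∀i, a PF.

1296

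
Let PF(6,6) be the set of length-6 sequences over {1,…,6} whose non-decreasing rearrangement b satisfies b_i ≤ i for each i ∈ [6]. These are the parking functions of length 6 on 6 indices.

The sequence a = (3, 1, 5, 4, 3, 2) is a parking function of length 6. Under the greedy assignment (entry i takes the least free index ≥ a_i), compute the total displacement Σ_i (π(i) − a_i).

Σπ = 6·7/2 = 21 (π permutes [6]); Σa = 3+1+5+4+3+2 = 18; disp = 21−18 = 3.

3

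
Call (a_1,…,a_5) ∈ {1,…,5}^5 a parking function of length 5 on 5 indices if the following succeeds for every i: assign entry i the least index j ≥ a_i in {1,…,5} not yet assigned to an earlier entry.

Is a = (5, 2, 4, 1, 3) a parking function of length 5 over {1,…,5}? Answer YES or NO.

YES

Rearranged: b = (1, 2, 3, 4, 5).
  b_1=1 ≤ 1
  b_2=2 ≤ 2
  b_3=3 ≤ 3
  b_4=4 ≤ 4
  b_5=5 ≤ 5
All bounds hold ⇒ YES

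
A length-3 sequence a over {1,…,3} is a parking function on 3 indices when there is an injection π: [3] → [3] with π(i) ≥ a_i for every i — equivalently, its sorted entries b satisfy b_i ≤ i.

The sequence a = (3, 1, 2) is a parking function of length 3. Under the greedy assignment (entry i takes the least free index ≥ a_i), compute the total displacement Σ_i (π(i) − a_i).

Σπ(i) = 1+…+3 = 6; Σa = 3+1+2 = 6; disp = 6−6 = 0.

0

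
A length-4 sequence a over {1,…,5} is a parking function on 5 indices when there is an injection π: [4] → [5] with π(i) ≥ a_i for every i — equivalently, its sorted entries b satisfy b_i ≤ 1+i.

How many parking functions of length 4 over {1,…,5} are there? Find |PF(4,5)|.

432

#PF = (5−4+1)·(5+1)^(4−1) = 2×216 = 432
E.g. (1,2,3,5) → sorted (1,2,3,5): b_i ≤ 1+i ∀i, a PF.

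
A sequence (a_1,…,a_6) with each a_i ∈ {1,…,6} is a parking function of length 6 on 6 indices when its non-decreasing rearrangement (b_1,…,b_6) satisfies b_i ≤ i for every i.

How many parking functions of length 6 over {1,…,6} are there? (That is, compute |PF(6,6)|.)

Count = (6+1−6)·(6+1)^{6−1} = 1×16807 = 16807 [KW]
Check (2,1,5,4,2,2) → sorted (1,2,2,2,4,5): b_i ≤ i ∀i, a PF.

16807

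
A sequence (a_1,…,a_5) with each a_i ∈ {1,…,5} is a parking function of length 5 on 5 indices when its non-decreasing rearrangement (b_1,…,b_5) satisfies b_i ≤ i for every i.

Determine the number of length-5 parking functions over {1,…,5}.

1296

|PF| = (6−5)·6^(5−1) = 1×1296 = 1296 (Pollak)
Check (5,3,2,1,1) → sorted (1,1,2,3,5): b_i ≤ i ∀i, a PF.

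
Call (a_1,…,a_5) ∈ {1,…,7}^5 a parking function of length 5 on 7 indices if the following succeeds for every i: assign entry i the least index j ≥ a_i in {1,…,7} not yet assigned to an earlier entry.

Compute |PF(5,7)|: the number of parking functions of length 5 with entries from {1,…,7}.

|PF| = 3·8^4 = 3·4096 = 12288
Check (3,1,4,2,4) → sorted (1,2,3,4,4): b_i ≤ 2+i ∀i, a PF.

12288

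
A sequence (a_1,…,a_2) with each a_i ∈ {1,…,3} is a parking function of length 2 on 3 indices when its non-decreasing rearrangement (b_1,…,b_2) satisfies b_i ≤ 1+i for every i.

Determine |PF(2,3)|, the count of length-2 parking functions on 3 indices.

|PF(2,3)| = 2·4^1 = 2×4 = 8 (Konheim–Weiss)
Example (3,2) → sorted (2,3): b_i ≤ 1+i ∀i, a PF.

8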